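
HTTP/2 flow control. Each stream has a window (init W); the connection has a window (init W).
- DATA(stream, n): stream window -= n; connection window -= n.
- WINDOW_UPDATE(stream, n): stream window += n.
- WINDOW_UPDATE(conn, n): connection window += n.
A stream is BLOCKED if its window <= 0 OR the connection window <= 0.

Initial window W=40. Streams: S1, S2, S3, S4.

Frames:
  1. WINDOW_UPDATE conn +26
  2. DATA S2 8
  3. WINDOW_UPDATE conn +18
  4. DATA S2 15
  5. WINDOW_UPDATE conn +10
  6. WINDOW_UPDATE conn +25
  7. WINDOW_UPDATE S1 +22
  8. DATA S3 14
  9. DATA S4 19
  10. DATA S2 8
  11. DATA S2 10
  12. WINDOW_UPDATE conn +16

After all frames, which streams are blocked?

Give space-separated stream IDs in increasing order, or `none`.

Answer: S2

Derivation:
Op 1: conn=66 S1=40 S2=40 S3=40 S4=40 blocked=[]
Op 2: conn=58 S1=40 S2=32 S3=40 S4=40 blocked=[]
Op 3: conn=76 S1=40 S2=32 S3=40 S4=40 blocked=[]
Op 4: conn=61 S1=40 S2=17 S3=40 S4=40 blocked=[]
Op 5: conn=71 S1=40 S2=17 S3=40 S4=40 blocked=[]
Op 6: conn=96 S1=40 S2=17 S3=40 S4=40 blocked=[]
Op 7: conn=96 S1=62 S2=17 S3=40 S4=40 blocked=[]
Op 8: conn=82 S1=62 S2=17 S3=26 S4=40 blocked=[]
Op 9: conn=63 S1=62 S2=17 S3=26 S4=21 blocked=[]
Op 10: conn=55 S1=62 S2=9 S3=26 S4=21 blocked=[]
Op 11: conn=45 S1=62 S2=-1 S3=26 S4=21 blocked=[2]
Op 12: conn=61 S1=62 S2=-1 S3=26 S4=21 blocked=[2]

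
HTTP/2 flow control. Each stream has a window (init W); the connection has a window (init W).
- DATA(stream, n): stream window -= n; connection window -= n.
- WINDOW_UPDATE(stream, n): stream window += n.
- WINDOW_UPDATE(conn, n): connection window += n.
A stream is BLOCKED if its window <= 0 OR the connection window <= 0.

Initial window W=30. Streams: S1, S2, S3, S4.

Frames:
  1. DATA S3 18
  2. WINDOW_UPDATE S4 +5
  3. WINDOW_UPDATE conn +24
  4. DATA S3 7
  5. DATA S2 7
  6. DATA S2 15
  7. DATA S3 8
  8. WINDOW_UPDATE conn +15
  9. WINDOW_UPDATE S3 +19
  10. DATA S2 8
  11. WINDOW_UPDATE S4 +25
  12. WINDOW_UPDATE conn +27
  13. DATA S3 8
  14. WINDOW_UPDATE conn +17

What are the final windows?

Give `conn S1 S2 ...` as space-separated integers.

Op 1: conn=12 S1=30 S2=30 S3=12 S4=30 blocked=[]
Op 2: conn=12 S1=30 S2=30 S3=12 S4=35 blocked=[]
Op 3: conn=36 S1=30 S2=30 S3=12 S4=35 blocked=[]
Op 4: conn=29 S1=30 S2=30 S3=5 S4=35 blocked=[]
Op 5: conn=22 S1=30 S2=23 S3=5 S4=35 blocked=[]
Op 6: conn=7 S1=30 S2=8 S3=5 S4=35 blocked=[]
Op 7: conn=-1 S1=30 S2=8 S3=-3 S4=35 blocked=[1, 2, 3, 4]
Op 8: conn=14 S1=30 S2=8 S3=-3 S4=35 blocked=[3]
Op 9: conn=14 S1=30 S2=8 S3=16 S4=35 blocked=[]
Op 10: conn=6 S1=30 S2=0 S3=16 S4=35 blocked=[2]
Op 11: conn=6 S1=30 S2=0 S3=16 S4=60 blocked=[2]
Op 12: conn=33 S1=30 S2=0 S3=16 S4=60 blocked=[2]
Op 13: conn=25 S1=30 S2=0 S3=8 S4=60 blocked=[2]
Op 14: conn=42 S1=30 S2=0 S3=8 S4=60 blocked=[2]

Answer: 42 30 0 8 60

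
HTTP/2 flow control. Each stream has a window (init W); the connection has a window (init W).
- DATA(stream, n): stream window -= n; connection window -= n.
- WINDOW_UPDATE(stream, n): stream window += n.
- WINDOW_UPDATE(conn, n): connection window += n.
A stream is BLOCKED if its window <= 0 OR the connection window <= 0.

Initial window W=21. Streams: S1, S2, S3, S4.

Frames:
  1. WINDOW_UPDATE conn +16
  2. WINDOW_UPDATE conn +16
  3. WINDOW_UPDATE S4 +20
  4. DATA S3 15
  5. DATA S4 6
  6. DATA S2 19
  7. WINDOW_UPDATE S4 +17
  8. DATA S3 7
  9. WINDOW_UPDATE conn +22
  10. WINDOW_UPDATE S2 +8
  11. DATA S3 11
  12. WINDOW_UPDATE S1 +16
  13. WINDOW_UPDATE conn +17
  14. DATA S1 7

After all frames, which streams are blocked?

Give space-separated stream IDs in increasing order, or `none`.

Answer: S3

Derivation:
Op 1: conn=37 S1=21 S2=21 S3=21 S4=21 blocked=[]
Op 2: conn=53 S1=21 S2=21 S3=21 S4=21 blocked=[]
Op 3: conn=53 S1=21 S2=21 S3=21 S4=41 blocked=[]
Op 4: conn=38 S1=21 S2=21 S3=6 S4=41 blocked=[]
Op 5: conn=32 S1=21 S2=21 S3=6 S4=35 blocked=[]
Op 6: conn=13 S1=21 S2=2 S3=6 S4=35 blocked=[]
Op 7: conn=13 S1=21 S2=2 S3=6 S4=52 blocked=[]
Op 8: conn=6 S1=21 S2=2 S3=-1 S4=52 blocked=[3]
Op 9: conn=28 S1=21 S2=2 S3=-1 S4=52 blocked=[3]
Op 10: conn=28 S1=21 S2=10 S3=-1 S4=52 blocked=[3]
Op 11: conn=17 S1=21 S2=10 S3=-12 S4=52 blocked=[3]
Op 12: conn=17 S1=37 S2=10 S3=-12 S4=52 blocked=[3]
Op 13: conn=34 S1=37 S2=10 S3=-12 S4=52 blocked=[3]
Op 14: conn=27 S1=30 S2=10 S3=-12 S4=52 blocked=[3]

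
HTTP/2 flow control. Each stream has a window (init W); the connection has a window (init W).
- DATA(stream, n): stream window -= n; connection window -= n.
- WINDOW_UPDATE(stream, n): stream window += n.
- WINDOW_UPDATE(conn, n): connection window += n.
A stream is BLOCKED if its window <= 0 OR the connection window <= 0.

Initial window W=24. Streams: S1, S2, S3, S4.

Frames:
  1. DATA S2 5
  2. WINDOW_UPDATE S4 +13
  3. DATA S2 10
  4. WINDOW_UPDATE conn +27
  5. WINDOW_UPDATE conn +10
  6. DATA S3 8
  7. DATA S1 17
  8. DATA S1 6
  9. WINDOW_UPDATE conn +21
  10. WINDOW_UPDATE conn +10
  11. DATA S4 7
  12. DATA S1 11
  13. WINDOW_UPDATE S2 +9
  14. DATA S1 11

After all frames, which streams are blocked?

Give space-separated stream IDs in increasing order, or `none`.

Answer: S1

Derivation:
Op 1: conn=19 S1=24 S2=19 S3=24 S4=24 blocked=[]
Op 2: conn=19 S1=24 S2=19 S3=24 S4=37 blocked=[]
Op 3: conn=9 S1=24 S2=9 S3=24 S4=37 blocked=[]
Op 4: conn=36 S1=24 S2=9 S3=24 S4=37 blocked=[]
Op 5: conn=46 S1=24 S2=9 S3=24 S4=37 blocked=[]
Op 6: conn=38 S1=24 S2=9 S3=16 S4=37 blocked=[]
Op 7: conn=21 S1=7 S2=9 S3=16 S4=37 blocked=[]
Op 8: conn=15 S1=1 S2=9 S3=16 S4=37 blocked=[]
Op 9: conn=36 S1=1 S2=9 S3=16 S4=37 blocked=[]
Op 10: conn=46 S1=1 S2=9 S3=16 S4=37 blocked=[]
Op 11: conn=39 S1=1 S2=9 S3=16 S4=30 blocked=[]
Op 12: conn=28 S1=-10 S2=9 S3=16 S4=30 blocked=[1]
Op 13: conn=28 S1=-10 S2=18 S3=16 S4=30 blocked=[1]
Op 14: conn=17 S1=-21 S2=18 S3=16 S4=30 blocked=[1]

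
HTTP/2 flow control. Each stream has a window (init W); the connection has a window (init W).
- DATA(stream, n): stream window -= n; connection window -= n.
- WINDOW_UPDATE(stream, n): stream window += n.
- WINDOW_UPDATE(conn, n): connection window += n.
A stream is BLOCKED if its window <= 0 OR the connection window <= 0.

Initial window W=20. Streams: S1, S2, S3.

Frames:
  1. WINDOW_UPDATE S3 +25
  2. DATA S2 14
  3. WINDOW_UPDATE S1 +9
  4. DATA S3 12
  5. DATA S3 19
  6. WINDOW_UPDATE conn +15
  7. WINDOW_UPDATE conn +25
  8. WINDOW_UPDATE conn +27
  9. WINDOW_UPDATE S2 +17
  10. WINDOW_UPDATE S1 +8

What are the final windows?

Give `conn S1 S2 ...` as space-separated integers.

Op 1: conn=20 S1=20 S2=20 S3=45 blocked=[]
Op 2: conn=6 S1=20 S2=6 S3=45 blocked=[]
Op 3: conn=6 S1=29 S2=6 S3=45 blocked=[]
Op 4: conn=-6 S1=29 S2=6 S3=33 blocked=[1, 2, 3]
Op 5: conn=-25 S1=29 S2=6 S3=14 blocked=[1, 2, 3]
Op 6: conn=-10 S1=29 S2=6 S3=14 blocked=[1, 2, 3]
Op 7: conn=15 S1=29 S2=6 S3=14 blocked=[]
Op 8: conn=42 S1=29 S2=6 S3=14 blocked=[]
Op 9: conn=42 S1=29 S2=23 S3=14 blocked=[]
Op 10: conn=42 S1=37 S2=23 S3=14 blocked=[]

Answer: 42 37 23 14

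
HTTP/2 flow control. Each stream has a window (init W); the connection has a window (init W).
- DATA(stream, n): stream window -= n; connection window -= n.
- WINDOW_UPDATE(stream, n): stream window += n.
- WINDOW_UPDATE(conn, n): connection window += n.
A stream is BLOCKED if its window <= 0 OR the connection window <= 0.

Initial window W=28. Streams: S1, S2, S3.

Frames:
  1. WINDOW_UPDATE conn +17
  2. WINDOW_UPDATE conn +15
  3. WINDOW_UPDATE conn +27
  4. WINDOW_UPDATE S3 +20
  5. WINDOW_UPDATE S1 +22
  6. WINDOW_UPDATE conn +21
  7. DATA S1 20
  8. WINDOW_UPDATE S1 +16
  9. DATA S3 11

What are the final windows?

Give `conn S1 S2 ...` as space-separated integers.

Answer: 77 46 28 37

Derivation:
Op 1: conn=45 S1=28 S2=28 S3=28 blocked=[]
Op 2: conn=60 S1=28 S2=28 S3=28 blocked=[]
Op 3: conn=87 S1=28 S2=28 S3=28 blocked=[]
Op 4: conn=87 S1=28 S2=28 S3=48 blocked=[]
Op 5: conn=87 S1=50 S2=28 S3=48 blocked=[]
Op 6: conn=108 S1=50 S2=28 S3=48 blocked=[]
Op 7: conn=88 S1=30 S2=28 S3=48 blocked=[]
Op 8: conn=88 S1=46 S2=28 S3=48 blocked=[]
Op 9: conn=77 S1=46 S2=28 S3=37 blocked=[]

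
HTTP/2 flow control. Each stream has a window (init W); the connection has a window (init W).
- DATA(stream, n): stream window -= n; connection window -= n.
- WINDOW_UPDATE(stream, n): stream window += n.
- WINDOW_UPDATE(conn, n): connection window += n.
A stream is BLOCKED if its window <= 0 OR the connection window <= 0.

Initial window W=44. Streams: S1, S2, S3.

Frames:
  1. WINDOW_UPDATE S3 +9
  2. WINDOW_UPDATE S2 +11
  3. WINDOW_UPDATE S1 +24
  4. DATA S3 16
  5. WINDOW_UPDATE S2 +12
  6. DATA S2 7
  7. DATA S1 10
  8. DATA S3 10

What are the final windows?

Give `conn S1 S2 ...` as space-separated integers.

Answer: 1 58 60 27

Derivation:
Op 1: conn=44 S1=44 S2=44 S3=53 blocked=[]
Op 2: conn=44 S1=44 S2=55 S3=53 blocked=[]
Op 3: conn=44 S1=68 S2=55 S3=53 blocked=[]
Op 4: conn=28 S1=68 S2=55 S3=37 blocked=[]
Op 5: conn=28 S1=68 S2=67 S3=37 blocked=[]
Op 6: conn=21 S1=68 S2=60 S3=37 blocked=[]
Op 7: conn=11 S1=58 S2=60 S3=37 blocked=[]
Op 8: conn=1 S1=58 S2=60 S3=27 blocked=[]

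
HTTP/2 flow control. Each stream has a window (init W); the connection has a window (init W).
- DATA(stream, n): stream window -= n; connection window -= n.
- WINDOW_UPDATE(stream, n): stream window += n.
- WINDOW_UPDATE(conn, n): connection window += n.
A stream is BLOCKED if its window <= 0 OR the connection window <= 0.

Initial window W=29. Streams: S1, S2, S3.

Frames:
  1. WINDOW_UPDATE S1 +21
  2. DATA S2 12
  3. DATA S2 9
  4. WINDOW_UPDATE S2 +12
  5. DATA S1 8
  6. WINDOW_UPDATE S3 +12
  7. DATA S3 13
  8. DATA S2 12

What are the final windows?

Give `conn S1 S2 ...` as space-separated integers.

Answer: -25 42 8 28

Derivation:
Op 1: conn=29 S1=50 S2=29 S3=29 blocked=[]
Op 2: conn=17 S1=50 S2=17 S3=29 blocked=[]
Op 3: conn=8 S1=50 S2=8 S3=29 blocked=[]
Op 4: conn=8 S1=50 S2=20 S3=29 blocked=[]
Op 5: conn=0 S1=42 S2=20 S3=29 blocked=[1, 2, 3]
Op 6: conn=0 S1=42 S2=20 S3=41 blocked=[1, 2, 3]
Op 7: conn=-13 S1=42 S2=20 S3=28 blocked=[1, 2, 3]
Op 8: conn=-25 S1=42 S2=8 S3=28 blocked=[1, 2, 3]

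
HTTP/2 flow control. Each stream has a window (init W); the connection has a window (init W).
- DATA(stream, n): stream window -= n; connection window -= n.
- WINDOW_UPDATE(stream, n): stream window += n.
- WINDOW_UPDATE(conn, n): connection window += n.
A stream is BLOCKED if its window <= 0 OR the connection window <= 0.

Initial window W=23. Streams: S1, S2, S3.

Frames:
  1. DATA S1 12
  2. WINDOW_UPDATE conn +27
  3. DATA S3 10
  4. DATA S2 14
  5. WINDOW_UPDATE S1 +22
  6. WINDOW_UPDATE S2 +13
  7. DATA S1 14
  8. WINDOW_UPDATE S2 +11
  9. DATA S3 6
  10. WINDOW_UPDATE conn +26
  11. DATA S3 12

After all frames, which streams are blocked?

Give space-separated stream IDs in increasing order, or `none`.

Answer: S3

Derivation:
Op 1: conn=11 S1=11 S2=23 S3=23 blocked=[]
Op 2: conn=38 S1=11 S2=23 S3=23 blocked=[]
Op 3: conn=28 S1=11 S2=23 S3=13 blocked=[]
Op 4: conn=14 S1=11 S2=9 S3=13 blocked=[]
Op 5: conn=14 S1=33 S2=9 S3=13 blocked=[]
Op 6: conn=14 S1=33 S2=22 S3=13 blocked=[]
Op 7: conn=0 S1=19 S2=22 S3=13 blocked=[1, 2, 3]
Op 8: conn=0 S1=19 S2=33 S3=13 blocked=[1, 2, 3]
Op 9: conn=-6 S1=19 S2=33 S3=7 blocked=[1, 2, 3]
Op 10: conn=20 S1=19 S2=33 S3=7 blocked=[]
Op 11: conn=8 S1=19 S2=33 S3=-5 blocked=[3]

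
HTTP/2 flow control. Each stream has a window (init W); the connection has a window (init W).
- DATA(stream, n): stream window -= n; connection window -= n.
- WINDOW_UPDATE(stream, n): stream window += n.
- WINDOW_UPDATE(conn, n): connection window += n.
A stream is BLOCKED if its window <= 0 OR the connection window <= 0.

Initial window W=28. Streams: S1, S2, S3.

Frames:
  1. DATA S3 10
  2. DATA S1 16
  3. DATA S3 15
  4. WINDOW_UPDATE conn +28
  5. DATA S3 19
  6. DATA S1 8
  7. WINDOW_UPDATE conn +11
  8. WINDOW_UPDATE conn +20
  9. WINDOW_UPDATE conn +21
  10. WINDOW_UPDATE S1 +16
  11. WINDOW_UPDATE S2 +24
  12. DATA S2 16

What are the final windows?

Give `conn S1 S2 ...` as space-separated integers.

Answer: 24 20 36 -16

Derivation:
Op 1: conn=18 S1=28 S2=28 S3=18 blocked=[]
Op 2: conn=2 S1=12 S2=28 S3=18 blocked=[]
Op 3: conn=-13 S1=12 S2=28 S3=3 blocked=[1, 2, 3]
Op 4: conn=15 S1=12 S2=28 S3=3 blocked=[]
Op 5: conn=-4 S1=12 S2=28 S3=-16 blocked=[1, 2, 3]
Op 6: conn=-12 S1=4 S2=28 S3=-16 blocked=[1, 2, 3]
Op 7: conn=-1 S1=4 S2=28 S3=-16 blocked=[1, 2, 3]
Op 8: conn=19 S1=4 S2=28 S3=-16 blocked=[3]
Op 9: conn=40 S1=4 S2=28 S3=-16 blocked=[3]
Op 10: conn=40 S1=20 S2=28 S3=-16 blocked=[3]
Op 11: conn=40 S1=20 S2=52 S3=-16 blocked=[3]
Op 12: conn=24 S1=20 S2=36 S3=-16 blocked=[3]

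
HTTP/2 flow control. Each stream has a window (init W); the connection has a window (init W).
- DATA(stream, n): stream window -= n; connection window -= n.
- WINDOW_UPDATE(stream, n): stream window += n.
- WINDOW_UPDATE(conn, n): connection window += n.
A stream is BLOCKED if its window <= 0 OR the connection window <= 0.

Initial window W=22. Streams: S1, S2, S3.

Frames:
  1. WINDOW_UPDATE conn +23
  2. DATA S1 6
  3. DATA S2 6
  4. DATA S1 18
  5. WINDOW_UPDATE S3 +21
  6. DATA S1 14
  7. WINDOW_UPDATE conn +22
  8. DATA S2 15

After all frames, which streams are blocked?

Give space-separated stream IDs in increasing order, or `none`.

Op 1: conn=45 S1=22 S2=22 S3=22 blocked=[]
Op 2: conn=39 S1=16 S2=22 S3=22 blocked=[]
Op 3: conn=33 S1=16 S2=16 S3=22 blocked=[]
Op 4: conn=15 S1=-2 S2=16 S3=22 blocked=[1]
Op 5: conn=15 S1=-2 S2=16 S3=43 blocked=[1]
Op 6: conn=1 S1=-16 S2=16 S3=43 blocked=[1]
Op 7: conn=23 S1=-16 S2=16 S3=43 blocked=[1]
Op 8: conn=8 S1=-16 S2=1 S3=43 blocked=[1]

Answer: S1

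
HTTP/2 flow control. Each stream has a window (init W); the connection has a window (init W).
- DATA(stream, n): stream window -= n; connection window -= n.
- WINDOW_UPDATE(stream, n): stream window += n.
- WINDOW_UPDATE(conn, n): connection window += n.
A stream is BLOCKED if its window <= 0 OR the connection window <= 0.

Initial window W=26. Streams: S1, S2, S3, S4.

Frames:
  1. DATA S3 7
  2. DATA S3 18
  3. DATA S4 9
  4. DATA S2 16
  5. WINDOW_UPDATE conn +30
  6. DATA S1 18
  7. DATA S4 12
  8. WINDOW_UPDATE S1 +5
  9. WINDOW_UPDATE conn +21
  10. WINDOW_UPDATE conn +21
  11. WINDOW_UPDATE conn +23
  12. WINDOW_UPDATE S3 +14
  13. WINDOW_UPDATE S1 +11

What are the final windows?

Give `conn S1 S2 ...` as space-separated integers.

Op 1: conn=19 S1=26 S2=26 S3=19 S4=26 blocked=[]
Op 2: conn=1 S1=26 S2=26 S3=1 S4=26 blocked=[]
Op 3: conn=-8 S1=26 S2=26 S3=1 S4=17 blocked=[1, 2, 3, 4]
Op 4: conn=-24 S1=26 S2=10 S3=1 S4=17 blocked=[1, 2, 3, 4]
Op 5: conn=6 S1=26 S2=10 S3=1 S4=17 blocked=[]
Op 6: conn=-12 S1=8 S2=10 S3=1 S4=17 blocked=[1, 2, 3, 4]
Op 7: conn=-24 S1=8 S2=10 S3=1 S4=5 blocked=[1, 2, 3, 4]
Op 8: conn=-24 S1=13 S2=10 S3=1 S4=5 blocked=[1, 2, 3, 4]
Op 9: conn=-3 S1=13 S2=10 S3=1 S4=5 blocked=[1, 2, 3, 4]
Op 10: conn=18 S1=13 S2=10 S3=1 S4=5 blocked=[]
Op 11: conn=41 S1=13 S2=10 S3=1 S4=5 blocked=[]
Op 12: conn=41 S1=13 S2=10 S3=15 S4=5 blocked=[]
Op 13: conn=41 S1=24 S2=10 S3=15 S4=5 blocked=[]

Answer: 41 24 10 15 5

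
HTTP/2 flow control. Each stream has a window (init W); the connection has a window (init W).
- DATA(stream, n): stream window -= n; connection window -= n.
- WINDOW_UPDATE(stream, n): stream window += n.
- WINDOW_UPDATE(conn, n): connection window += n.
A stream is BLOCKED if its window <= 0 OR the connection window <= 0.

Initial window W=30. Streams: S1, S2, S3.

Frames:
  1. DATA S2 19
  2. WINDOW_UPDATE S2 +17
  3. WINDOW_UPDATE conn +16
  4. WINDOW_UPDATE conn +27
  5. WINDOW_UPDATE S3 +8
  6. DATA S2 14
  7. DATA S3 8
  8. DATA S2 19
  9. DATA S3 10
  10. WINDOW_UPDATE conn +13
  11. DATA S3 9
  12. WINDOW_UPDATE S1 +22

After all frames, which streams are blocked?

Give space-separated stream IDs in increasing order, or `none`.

Answer: S2

Derivation:
Op 1: conn=11 S1=30 S2=11 S3=30 blocked=[]
Op 2: conn=11 S1=30 S2=28 S3=30 blocked=[]
Op 3: conn=27 S1=30 S2=28 S3=30 blocked=[]
Op 4: conn=54 S1=30 S2=28 S3=30 blocked=[]
Op 5: conn=54 S1=30 S2=28 S3=38 blocked=[]
Op 6: conn=40 S1=30 S2=14 S3=38 blocked=[]
Op 7: conn=32 S1=30 S2=14 S3=30 blocked=[]
Op 8: conn=13 S1=30 S2=-5 S3=30 blocked=[2]
Op 9: conn=3 S1=30 S2=-5 S3=20 blocked=[2]
Op 10: conn=16 S1=30 S2=-5 S3=20 blocked=[2]
Op 11: conn=7 S1=30 S2=-5 S3=11 blocked=[2]
Op 12: conn=7 S1=52 S2=-5 S3=11 blocked=[2]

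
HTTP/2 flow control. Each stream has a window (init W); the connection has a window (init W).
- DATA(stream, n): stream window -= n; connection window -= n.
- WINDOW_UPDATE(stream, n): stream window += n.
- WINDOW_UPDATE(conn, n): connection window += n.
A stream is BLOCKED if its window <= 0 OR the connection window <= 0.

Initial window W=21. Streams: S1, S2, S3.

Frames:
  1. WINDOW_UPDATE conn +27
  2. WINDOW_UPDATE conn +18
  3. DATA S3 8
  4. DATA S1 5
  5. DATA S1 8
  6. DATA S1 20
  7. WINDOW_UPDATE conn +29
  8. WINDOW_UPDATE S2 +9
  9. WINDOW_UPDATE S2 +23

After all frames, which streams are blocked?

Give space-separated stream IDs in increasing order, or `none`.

Answer: S1

Derivation:
Op 1: conn=48 S1=21 S2=21 S3=21 blocked=[]
Op 2: conn=66 S1=21 S2=21 S3=21 blocked=[]
Op 3: conn=58 S1=21 S2=21 S3=13 blocked=[]
Op 4: conn=53 S1=16 S2=21 S3=13 blocked=[]
Op 5: conn=45 S1=8 S2=21 S3=13 blocked=[]
Op 6: conn=25 S1=-12 S2=21 S3=13 blocked=[1]
Op 7: conn=54 S1=-12 S2=21 S3=13 blocked=[1]
Op 8: conn=54 S1=-12 S2=30 S3=13 blocked=[1]
Op 9: conn=54 S1=-12 S2=53 S3=13 blocked=[1]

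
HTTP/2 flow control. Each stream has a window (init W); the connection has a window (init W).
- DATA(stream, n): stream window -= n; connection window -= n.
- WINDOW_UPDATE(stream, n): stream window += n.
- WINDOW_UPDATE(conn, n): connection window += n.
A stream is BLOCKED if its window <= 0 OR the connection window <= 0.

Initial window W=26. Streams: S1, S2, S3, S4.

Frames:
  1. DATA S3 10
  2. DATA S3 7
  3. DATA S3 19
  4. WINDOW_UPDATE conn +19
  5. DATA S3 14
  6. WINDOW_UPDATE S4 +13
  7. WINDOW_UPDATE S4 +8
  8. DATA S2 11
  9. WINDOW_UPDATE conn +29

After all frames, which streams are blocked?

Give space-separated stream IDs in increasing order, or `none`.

Op 1: conn=16 S1=26 S2=26 S3=16 S4=26 blocked=[]
Op 2: conn=9 S1=26 S2=26 S3=9 S4=26 blocked=[]
Op 3: conn=-10 S1=26 S2=26 S3=-10 S4=26 blocked=[1, 2, 3, 4]
Op 4: conn=9 S1=26 S2=26 S3=-10 S4=26 blocked=[3]
Op 5: conn=-5 S1=26 S2=26 S3=-24 S4=26 blocked=[1, 2, 3, 4]
Op 6: conn=-5 S1=26 S2=26 S3=-24 S4=39 blocked=[1, 2, 3, 4]
Op 7: conn=-5 S1=26 S2=26 S3=-24 S4=47 blocked=[1, 2, 3, 4]
Op 8: conn=-16 S1=26 S2=15 S3=-24 S4=47 blocked=[1, 2, 3, 4]
Op 9: conn=13 S1=26 S2=15 S3=-24 S4=47 blocked=[3]

Answer: S3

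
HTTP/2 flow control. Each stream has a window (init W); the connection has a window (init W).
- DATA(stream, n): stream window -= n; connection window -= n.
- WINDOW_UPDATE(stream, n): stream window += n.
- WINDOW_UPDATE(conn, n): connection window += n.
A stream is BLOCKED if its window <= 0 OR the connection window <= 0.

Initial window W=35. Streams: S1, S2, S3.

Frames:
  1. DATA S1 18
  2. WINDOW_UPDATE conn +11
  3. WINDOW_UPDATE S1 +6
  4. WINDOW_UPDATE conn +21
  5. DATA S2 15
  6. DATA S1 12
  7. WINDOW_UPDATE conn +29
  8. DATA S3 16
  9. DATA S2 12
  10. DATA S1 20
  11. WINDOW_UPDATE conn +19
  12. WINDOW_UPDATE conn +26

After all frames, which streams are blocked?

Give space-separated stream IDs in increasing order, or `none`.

Answer: S1

Derivation:
Op 1: conn=17 S1=17 S2=35 S3=35 blocked=[]
Op 2: conn=28 S1=17 S2=35 S3=35 blocked=[]
Op 3: conn=28 S1=23 S2=35 S3=35 blocked=[]
Op 4: conn=49 S1=23 S2=35 S3=35 blocked=[]
Op 5: conn=34 S1=23 S2=20 S3=35 blocked=[]
Op 6: conn=22 S1=11 S2=20 S3=35 blocked=[]
Op 7: conn=51 S1=11 S2=20 S3=35 blocked=[]
Op 8: conn=35 S1=11 S2=20 S3=19 blocked=[]
Op 9: conn=23 S1=11 S2=8 S3=19 blocked=[]
Op 10: conn=3 S1=-9 S2=8 S3=19 blocked=[1]
Op 11: conn=22 S1=-9 S2=8 S3=19 blocked=[1]
Op 12: conn=48 S1=-9 S2=8 S3=19 blocked=[1]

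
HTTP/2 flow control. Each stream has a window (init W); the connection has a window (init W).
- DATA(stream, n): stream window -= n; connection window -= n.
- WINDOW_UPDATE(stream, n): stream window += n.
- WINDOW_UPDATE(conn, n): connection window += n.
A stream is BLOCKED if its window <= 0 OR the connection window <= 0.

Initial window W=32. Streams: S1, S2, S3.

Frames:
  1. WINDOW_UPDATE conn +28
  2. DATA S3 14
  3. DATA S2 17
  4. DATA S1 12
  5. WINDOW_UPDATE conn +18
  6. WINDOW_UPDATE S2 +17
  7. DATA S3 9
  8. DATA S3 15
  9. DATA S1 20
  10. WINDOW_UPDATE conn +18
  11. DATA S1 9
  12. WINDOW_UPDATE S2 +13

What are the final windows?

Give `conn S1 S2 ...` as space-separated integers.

Answer: 0 -9 45 -6

Derivation:
Op 1: conn=60 S1=32 S2=32 S3=32 blocked=[]
Op 2: conn=46 S1=32 S2=32 S3=18 blocked=[]
Op 3: conn=29 S1=32 S2=15 S3=18 blocked=[]
Op 4: conn=17 S1=20 S2=15 S3=18 blocked=[]
Op 5: conn=35 S1=20 S2=15 S3=18 blocked=[]
Op 6: conn=35 S1=20 S2=32 S3=18 blocked=[]
Op 7: conn=26 S1=20 S2=32 S3=9 blocked=[]
Op 8: conn=11 S1=20 S2=32 S3=-6 blocked=[3]
Op 9: conn=-9 S1=0 S2=32 S3=-6 blocked=[1, 2, 3]
Op 10: conn=9 S1=0 S2=32 S3=-6 blocked=[1, 3]
Op 11: conn=0 S1=-9 S2=32 S3=-6 blocked=[1, 2, 3]
Op 12: conn=0 S1=-9 S2=45 S3=-6 blocked=[1, 2, 3]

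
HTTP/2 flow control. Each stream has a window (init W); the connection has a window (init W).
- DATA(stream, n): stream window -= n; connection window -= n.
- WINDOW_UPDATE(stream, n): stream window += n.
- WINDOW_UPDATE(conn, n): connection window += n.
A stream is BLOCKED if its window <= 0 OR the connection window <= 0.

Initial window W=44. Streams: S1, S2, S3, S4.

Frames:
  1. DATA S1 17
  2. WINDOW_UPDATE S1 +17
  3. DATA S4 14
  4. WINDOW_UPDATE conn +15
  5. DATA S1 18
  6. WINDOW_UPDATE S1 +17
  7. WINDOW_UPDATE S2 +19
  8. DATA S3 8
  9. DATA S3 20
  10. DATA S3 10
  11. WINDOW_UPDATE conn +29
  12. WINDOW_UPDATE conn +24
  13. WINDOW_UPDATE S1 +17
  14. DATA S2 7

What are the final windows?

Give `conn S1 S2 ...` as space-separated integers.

Op 1: conn=27 S1=27 S2=44 S3=44 S4=44 blocked=[]
Op 2: conn=27 S1=44 S2=44 S3=44 S4=44 blocked=[]
Op 3: conn=13 S1=44 S2=44 S3=44 S4=30 blocked=[]
Op 4: conn=28 S1=44 S2=44 S3=44 S4=30 blocked=[]
Op 5: conn=10 S1=26 S2=44 S3=44 S4=30 blocked=[]
Op 6: conn=10 S1=43 S2=44 S3=44 S4=30 blocked=[]
Op 7: conn=10 S1=43 S2=63 S3=44 S4=30 blocked=[]
Op 8: conn=2 S1=43 S2=63 S3=36 S4=30 blocked=[]
Op 9: conn=-18 S1=43 S2=63 S3=16 S4=30 blocked=[1, 2, 3, 4]
Op 10: conn=-28 S1=43 S2=63 S3=6 S4=30 blocked=[1, 2, 3, 4]
Op 11: conn=1 S1=43 S2=63 S3=6 S4=30 blocked=[]
Op 12: conn=25 S1=43 S2=63 S3=6 S4=30 blocked=[]
Op 13: conn=25 S1=60 S2=63 S3=6 S4=30 blocked=[]
Op 14: conn=18 S1=60 S2=56 S3=6 S4=30 blocked=[]

Answer: 18 60 56 6 30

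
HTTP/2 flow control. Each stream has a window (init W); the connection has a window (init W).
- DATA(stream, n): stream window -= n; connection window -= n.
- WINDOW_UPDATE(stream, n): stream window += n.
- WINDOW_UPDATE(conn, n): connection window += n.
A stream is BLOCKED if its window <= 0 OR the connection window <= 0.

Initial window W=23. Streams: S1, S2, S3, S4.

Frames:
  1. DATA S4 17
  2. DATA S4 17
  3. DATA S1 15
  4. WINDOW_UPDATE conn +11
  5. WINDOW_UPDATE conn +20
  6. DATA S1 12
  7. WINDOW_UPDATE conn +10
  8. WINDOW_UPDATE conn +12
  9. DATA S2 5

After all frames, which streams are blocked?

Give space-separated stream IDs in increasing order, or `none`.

Answer: S1 S4

Derivation:
Op 1: conn=6 S1=23 S2=23 S3=23 S4=6 blocked=[]
Op 2: conn=-11 S1=23 S2=23 S3=23 S4=-11 blocked=[1, 2, 3, 4]
Op 3: conn=-26 S1=8 S2=23 S3=23 S4=-11 blocked=[1, 2, 3, 4]
Op 4: conn=-15 S1=8 S2=23 S3=23 S4=-11 blocked=[1, 2, 3, 4]
Op 5: conn=5 S1=8 S2=23 S3=23 S4=-11 blocked=[4]
Op 6: conn=-7 S1=-4 S2=23 S3=23 S4=-11 blocked=[1, 2, 3, 4]
Op 7: conn=3 S1=-4 S2=23 S3=23 S4=-11 blocked=[1, 4]
Op 8: conn=15 S1=-4 S2=23 S3=23 S4=-11 blocked=[1, 4]
Op 9: conn=10 S1=-4 S2=18 S3=23 S4=-11 blocked=[1, 4]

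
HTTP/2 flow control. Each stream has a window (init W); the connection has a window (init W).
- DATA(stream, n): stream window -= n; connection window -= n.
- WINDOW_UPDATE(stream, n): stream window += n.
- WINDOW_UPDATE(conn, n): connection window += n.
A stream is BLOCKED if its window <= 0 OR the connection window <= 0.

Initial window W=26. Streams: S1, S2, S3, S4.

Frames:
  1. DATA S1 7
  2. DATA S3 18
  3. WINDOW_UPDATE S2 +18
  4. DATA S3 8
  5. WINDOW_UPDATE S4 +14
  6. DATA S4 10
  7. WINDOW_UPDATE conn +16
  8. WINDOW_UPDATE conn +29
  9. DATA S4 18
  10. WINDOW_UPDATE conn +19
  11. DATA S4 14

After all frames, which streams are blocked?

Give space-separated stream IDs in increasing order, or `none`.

Op 1: conn=19 S1=19 S2=26 S3=26 S4=26 blocked=[]
Op 2: conn=1 S1=19 S2=26 S3=8 S4=26 blocked=[]
Op 3: conn=1 S1=19 S2=44 S3=8 S4=26 blocked=[]
Op 4: conn=-7 S1=19 S2=44 S3=0 S4=26 blocked=[1, 2, 3, 4]
Op 5: conn=-7 S1=19 S2=44 S3=0 S4=40 blocked=[1, 2, 3, 4]
Op 6: conn=-17 S1=19 S2=44 S3=0 S4=30 blocked=[1, 2, 3, 4]
Op 7: conn=-1 S1=19 S2=44 S3=0 S4=30 blocked=[1, 2, 3, 4]
Op 8: conn=28 S1=19 S2=44 S3=0 S4=30 blocked=[3]
Op 9: conn=10 S1=19 S2=44 S3=0 S4=12 blocked=[3]
Op 10: conn=29 S1=19 S2=44 S3=0 S4=12 blocked=[3]
Op 11: conn=15 S1=19 S2=44 S3=0 S4=-2 blocked=[3, 4]

Answer: S3 S4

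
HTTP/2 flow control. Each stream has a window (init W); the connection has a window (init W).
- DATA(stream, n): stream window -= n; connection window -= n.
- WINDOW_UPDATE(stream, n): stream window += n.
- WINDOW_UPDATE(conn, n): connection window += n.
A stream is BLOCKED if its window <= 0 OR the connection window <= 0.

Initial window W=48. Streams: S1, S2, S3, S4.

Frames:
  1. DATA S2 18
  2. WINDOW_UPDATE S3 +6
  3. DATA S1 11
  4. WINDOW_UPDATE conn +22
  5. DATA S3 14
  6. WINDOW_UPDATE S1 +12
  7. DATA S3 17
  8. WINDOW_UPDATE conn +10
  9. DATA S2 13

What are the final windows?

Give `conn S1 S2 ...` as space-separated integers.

Answer: 7 49 17 23 48

Derivation:
Op 1: conn=30 S1=48 S2=30 S3=48 S4=48 blocked=[]
Op 2: conn=30 S1=48 S2=30 S3=54 S4=48 blocked=[]
Op 3: conn=19 S1=37 S2=30 S3=54 S4=48 blocked=[]
Op 4: conn=41 S1=37 S2=30 S3=54 S4=48 blocked=[]
Op 5: conn=27 S1=37 S2=30 S3=40 S4=48 blocked=[]
Op 6: conn=27 S1=49 S2=30 S3=40 S4=48 blocked=[]
Op 7: conn=10 S1=49 S2=30 S3=23 S4=48 blocked=[]
Op 8: conn=20 S1=49 S2=30 S3=23 S4=48 blocked=[]
Op 9: conn=7 S1=49 S2=17 S3=23 S4=48 blocked=[]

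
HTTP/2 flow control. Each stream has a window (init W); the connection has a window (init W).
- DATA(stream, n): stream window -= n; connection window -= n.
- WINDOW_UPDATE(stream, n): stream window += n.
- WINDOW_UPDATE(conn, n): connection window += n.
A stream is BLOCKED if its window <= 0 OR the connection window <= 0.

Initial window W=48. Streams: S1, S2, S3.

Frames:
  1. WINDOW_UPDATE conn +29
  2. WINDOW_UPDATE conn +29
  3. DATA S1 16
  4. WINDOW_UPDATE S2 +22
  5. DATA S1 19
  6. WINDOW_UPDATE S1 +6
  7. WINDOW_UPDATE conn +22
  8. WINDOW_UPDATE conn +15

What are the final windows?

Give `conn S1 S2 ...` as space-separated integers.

Op 1: conn=77 S1=48 S2=48 S3=48 blocked=[]
Op 2: conn=106 S1=48 S2=48 S3=48 blocked=[]
Op 3: conn=90 S1=32 S2=48 S3=48 blocked=[]
Op 4: conn=90 S1=32 S2=70 S3=48 blocked=[]
Op 5: conn=71 S1=13 S2=70 S3=48 blocked=[]
Op 6: conn=71 S1=19 S2=70 S3=48 blocked=[]
Op 7: conn=93 S1=19 S2=70 S3=48 blocked=[]
Op 8: conn=108 S1=19 S2=70 S3=48 blocked=[]

Answer: 108 19 70 48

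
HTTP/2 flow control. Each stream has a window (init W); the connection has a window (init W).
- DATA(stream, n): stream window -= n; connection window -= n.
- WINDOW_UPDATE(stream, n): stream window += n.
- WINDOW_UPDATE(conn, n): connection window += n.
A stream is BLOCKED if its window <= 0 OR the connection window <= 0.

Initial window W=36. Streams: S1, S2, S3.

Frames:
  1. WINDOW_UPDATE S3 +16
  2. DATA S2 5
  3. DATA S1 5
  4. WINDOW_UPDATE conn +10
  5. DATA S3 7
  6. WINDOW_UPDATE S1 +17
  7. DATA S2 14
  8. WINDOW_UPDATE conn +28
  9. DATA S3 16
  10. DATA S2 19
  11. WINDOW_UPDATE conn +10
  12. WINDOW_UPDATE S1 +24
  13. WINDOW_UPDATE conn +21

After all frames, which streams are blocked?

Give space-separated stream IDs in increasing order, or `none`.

Answer: S2

Derivation:
Op 1: conn=36 S1=36 S2=36 S3=52 blocked=[]
Op 2: conn=31 S1=36 S2=31 S3=52 blocked=[]
Op 3: conn=26 S1=31 S2=31 S3=52 blocked=[]
Op 4: conn=36 S1=31 S2=31 S3=52 blocked=[]
Op 5: conn=29 S1=31 S2=31 S3=45 blocked=[]
Op 6: conn=29 S1=48 S2=31 S3=45 blocked=[]
Op 7: conn=15 S1=48 S2=17 S3=45 blocked=[]
Op 8: conn=43 S1=48 S2=17 S3=45 blocked=[]
Op 9: conn=27 S1=48 S2=17 S3=29 blocked=[]
Op 10: conn=8 S1=48 S2=-2 S3=29 blocked=[2]
Op 11: conn=18 S1=48 S2=-2 S3=29 blocked=[2]
Op 12: conn=18 S1=72 S2=-2 S3=29 blocked=[2]
Op 13: conn=39 S1=72 S2=-2 S3=29 blocked=[2]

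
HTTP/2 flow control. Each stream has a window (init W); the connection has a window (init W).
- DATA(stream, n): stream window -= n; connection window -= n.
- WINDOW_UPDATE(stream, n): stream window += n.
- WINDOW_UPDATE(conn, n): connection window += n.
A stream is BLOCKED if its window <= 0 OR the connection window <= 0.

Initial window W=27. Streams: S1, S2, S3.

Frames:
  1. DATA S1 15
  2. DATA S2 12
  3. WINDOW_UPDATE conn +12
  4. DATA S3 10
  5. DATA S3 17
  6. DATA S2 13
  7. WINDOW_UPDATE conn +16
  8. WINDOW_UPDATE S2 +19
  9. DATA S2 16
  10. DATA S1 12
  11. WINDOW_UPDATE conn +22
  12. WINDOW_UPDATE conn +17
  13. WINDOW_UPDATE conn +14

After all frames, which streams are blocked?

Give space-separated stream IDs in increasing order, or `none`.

Answer: S1 S3

Derivation:
Op 1: conn=12 S1=12 S2=27 S3=27 blocked=[]
Op 2: conn=0 S1=12 S2=15 S3=27 blocked=[1, 2, 3]
Op 3: conn=12 S1=12 S2=15 S3=27 blocked=[]
Op 4: conn=2 S1=12 S2=15 S3=17 blocked=[]
Op 5: conn=-15 S1=12 S2=15 S3=0 blocked=[1, 2, 3]
Op 6: conn=-28 S1=12 S2=2 S3=0 blocked=[1, 2, 3]
Op 7: conn=-12 S1=12 S2=2 S3=0 blocked=[1, 2, 3]
Op 8: conn=-12 S1=12 S2=21 S3=0 blocked=[1, 2, 3]
Op 9: conn=-28 S1=12 S2=5 S3=0 blocked=[1, 2, 3]
Op 10: conn=-40 S1=0 S2=5 S3=0 blocked=[1, 2, 3]
Op 11: conn=-18 S1=0 S2=5 S3=0 blocked=[1, 2, 3]
Op 12: conn=-1 S1=0 S2=5 S3=0 blocked=[1, 2, 3]
Op 13: conn=13 S1=0 S2=5 S3=0 blocked=[1, 3]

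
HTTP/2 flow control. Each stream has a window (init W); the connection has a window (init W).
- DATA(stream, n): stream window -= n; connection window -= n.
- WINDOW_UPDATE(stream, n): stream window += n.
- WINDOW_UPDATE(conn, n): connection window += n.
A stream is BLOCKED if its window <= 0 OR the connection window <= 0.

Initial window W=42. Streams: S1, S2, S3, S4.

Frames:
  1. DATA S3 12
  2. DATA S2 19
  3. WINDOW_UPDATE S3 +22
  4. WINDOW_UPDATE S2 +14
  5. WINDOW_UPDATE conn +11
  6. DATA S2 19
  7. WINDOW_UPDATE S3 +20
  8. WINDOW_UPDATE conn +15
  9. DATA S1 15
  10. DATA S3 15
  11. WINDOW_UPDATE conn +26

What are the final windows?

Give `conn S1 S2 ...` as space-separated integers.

Op 1: conn=30 S1=42 S2=42 S3=30 S4=42 blocked=[]
Op 2: conn=11 S1=42 S2=23 S3=30 S4=42 blocked=[]
Op 3: conn=11 S1=42 S2=23 S3=52 S4=42 blocked=[]
Op 4: conn=11 S1=42 S2=37 S3=52 S4=42 blocked=[]
Op 5: conn=22 S1=42 S2=37 S3=52 S4=42 blocked=[]
Op 6: conn=3 S1=42 S2=18 S3=52 S4=42 blocked=[]
Op 7: conn=3 S1=42 S2=18 S3=72 S4=42 blocked=[]
Op 8: conn=18 S1=42 S2=18 S3=72 S4=42 blocked=[]
Op 9: conn=3 S1=27 S2=18 S3=72 S4=42 blocked=[]
Op 10: conn=-12 S1=27 S2=18 S3=57 S4=42 blocked=[1, 2, 3, 4]
Op 11: conn=14 S1=27 S2=18 S3=57 S4=42 blocked=[]

Answer: 14 27 18 57 42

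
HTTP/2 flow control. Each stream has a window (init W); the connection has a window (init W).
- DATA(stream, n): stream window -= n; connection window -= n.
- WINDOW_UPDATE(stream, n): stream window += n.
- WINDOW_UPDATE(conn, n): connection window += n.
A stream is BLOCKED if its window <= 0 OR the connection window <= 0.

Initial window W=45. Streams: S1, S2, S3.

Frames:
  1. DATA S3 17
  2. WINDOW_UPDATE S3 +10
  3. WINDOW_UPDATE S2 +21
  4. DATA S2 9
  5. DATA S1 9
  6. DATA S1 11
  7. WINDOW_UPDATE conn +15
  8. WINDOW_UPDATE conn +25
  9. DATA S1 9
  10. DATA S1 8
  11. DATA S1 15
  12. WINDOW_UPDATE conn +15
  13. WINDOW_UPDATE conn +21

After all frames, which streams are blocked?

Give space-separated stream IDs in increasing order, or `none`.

Answer: S1

Derivation:
Op 1: conn=28 S1=45 S2=45 S3=28 blocked=[]
Op 2: conn=28 S1=45 S2=45 S3=38 blocked=[]
Op 3: conn=28 S1=45 S2=66 S3=38 blocked=[]
Op 4: conn=19 S1=45 S2=57 S3=38 blocked=[]
Op 5: conn=10 S1=36 S2=57 S3=38 blocked=[]
Op 6: conn=-1 S1=25 S2=57 S3=38 blocked=[1, 2, 3]
Op 7: conn=14 S1=25 S2=57 S3=38 blocked=[]
Op 8: conn=39 S1=25 S2=57 S3=38 blocked=[]
Op 9: conn=30 S1=16 S2=57 S3=38 blocked=[]
Op 10: conn=22 S1=8 S2=57 S3=38 blocked=[]
Op 11: conn=7 S1=-7 S2=57 S3=38 blocked=[1]
Op 12: conn=22 S1=-7 S2=57 S3=38 blocked=[1]
Op 13: conn=43 S1=-7 S2=57 S3=38 blocked=[1]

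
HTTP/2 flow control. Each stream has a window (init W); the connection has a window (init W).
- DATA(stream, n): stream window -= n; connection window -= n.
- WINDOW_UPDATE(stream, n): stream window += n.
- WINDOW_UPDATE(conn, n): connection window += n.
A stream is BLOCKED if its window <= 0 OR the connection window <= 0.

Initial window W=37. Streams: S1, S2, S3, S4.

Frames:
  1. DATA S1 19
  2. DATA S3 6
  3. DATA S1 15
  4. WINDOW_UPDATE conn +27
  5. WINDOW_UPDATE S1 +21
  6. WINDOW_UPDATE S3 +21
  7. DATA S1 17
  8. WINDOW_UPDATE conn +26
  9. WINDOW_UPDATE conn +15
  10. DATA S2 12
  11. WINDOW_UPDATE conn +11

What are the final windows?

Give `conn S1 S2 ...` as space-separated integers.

Answer: 47 7 25 52 37

Derivation:
Op 1: conn=18 S1=18 S2=37 S3=37 S4=37 blocked=[]
Op 2: conn=12 S1=18 S2=37 S3=31 S4=37 blocked=[]
Op 3: conn=-3 S1=3 S2=37 S3=31 S4=37 blocked=[1, 2, 3, 4]
Op 4: conn=24 S1=3 S2=37 S3=31 S4=37 blocked=[]
Op 5: conn=24 S1=24 S2=37 S3=31 S4=37 blocked=[]
Op 6: conn=24 S1=24 S2=37 S3=52 S4=37 blocked=[]
Op 7: conn=7 S1=7 S2=37 S3=52 S4=37 blocked=[]
Op 8: conn=33 S1=7 S2=37 S3=52 S4=37 blocked=[]
Op 9: conn=48 S1=7 S2=37 S3=52 S4=37 blocked=[]
Op 10: conn=36 S1=7 S2=25 S3=52 S4=37 blocked=[]
Op 11: conn=47 S1=7 S2=25 S3=52 S4=37 blocked=[]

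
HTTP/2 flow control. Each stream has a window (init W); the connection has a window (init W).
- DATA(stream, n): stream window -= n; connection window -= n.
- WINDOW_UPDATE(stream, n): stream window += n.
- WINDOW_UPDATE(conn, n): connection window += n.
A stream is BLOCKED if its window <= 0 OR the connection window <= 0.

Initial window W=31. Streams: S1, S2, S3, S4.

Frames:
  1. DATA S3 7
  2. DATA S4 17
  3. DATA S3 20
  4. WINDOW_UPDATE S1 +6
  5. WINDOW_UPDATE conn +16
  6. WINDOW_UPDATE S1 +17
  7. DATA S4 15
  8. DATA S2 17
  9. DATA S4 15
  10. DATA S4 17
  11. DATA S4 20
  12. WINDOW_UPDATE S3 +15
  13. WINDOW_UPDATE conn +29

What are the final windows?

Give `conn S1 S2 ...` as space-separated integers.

Op 1: conn=24 S1=31 S2=31 S3=24 S4=31 blocked=[]
Op 2: conn=7 S1=31 S2=31 S3=24 S4=14 blocked=[]
Op 3: conn=-13 S1=31 S2=31 S3=4 S4=14 blocked=[1, 2, 3, 4]
Op 4: conn=-13 S1=37 S2=31 S3=4 S4=14 blocked=[1, 2, 3, 4]
Op 5: conn=3 S1=37 S2=31 S3=4 S4=14 blocked=[]
Op 6: conn=3 S1=54 S2=31 S3=4 S4=14 blocked=[]
Op 7: conn=-12 S1=54 S2=31 S3=4 S4=-1 blocked=[1, 2, 3, 4]
Op 8: conn=-29 S1=54 S2=14 S3=4 S4=-1 blocked=[1, 2, 3, 4]
Op 9: conn=-44 S1=54 S2=14 S3=4 S4=-16 blocked=[1, 2, 3, 4]
Op 10: conn=-61 S1=54 S2=14 S3=4 S4=-33 blocked=[1, 2, 3, 4]
Op 11: conn=-81 S1=54 S2=14 S3=4 S4=-53 blocked=[1, 2, 3, 4]
Op 12: conn=-81 S1=54 S2=14 S3=19 S4=-53 blocked=[1, 2, 3, 4]
Op 13: conn=-52 S1=54 S2=14 S3=19 S4=-53 blocked=[1, 2, 3, 4]

Answer: -52 54 14 19 -53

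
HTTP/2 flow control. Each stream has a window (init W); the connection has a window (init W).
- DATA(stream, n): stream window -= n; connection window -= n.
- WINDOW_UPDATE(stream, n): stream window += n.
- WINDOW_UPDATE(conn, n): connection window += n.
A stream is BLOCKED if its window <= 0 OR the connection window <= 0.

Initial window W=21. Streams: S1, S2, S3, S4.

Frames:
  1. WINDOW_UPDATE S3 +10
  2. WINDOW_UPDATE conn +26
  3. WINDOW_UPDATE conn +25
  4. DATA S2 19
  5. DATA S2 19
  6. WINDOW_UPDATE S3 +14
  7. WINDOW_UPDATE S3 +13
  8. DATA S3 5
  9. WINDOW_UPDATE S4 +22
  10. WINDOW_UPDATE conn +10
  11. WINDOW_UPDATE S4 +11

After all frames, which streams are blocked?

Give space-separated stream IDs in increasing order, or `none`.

Op 1: conn=21 S1=21 S2=21 S3=31 S4=21 blocked=[]
Op 2: conn=47 S1=21 S2=21 S3=31 S4=21 blocked=[]
Op 3: conn=72 S1=21 S2=21 S3=31 S4=21 blocked=[]
Op 4: conn=53 S1=21 S2=2 S3=31 S4=21 blocked=[]
Op 5: conn=34 S1=21 S2=-17 S3=31 S4=21 blocked=[2]
Op 6: conn=34 S1=21 S2=-17 S3=45 S4=21 blocked=[2]
Op 7: conn=34 S1=21 S2=-17 S3=58 S4=21 blocked=[2]
Op 8: conn=29 S1=21 S2=-17 S3=53 S4=21 blocked=[2]
Op 9: conn=29 S1=21 S2=-17 S3=53 S4=43 blocked=[2]
Op 10: conn=39 S1=21 S2=-17 S3=53 S4=43 blocked=[2]
Op 11: conn=39 S1=21 S2=-17 S3=53 S4=54 blocked=[2]

Answer: S2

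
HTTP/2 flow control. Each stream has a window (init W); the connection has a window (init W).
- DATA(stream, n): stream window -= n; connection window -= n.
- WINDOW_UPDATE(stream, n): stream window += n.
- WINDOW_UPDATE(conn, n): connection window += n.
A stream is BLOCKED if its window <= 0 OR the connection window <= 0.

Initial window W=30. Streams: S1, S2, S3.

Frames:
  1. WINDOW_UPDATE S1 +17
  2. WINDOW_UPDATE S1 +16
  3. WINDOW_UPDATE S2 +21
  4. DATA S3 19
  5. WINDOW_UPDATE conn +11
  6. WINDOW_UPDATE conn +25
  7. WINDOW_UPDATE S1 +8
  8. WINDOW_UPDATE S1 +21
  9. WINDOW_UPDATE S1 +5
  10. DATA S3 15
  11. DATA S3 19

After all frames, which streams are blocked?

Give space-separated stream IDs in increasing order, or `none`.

Answer: S3

Derivation:
Op 1: conn=30 S1=47 S2=30 S3=30 blocked=[]
Op 2: conn=30 S1=63 S2=30 S3=30 blocked=[]
Op 3: conn=30 S1=63 S2=51 S3=30 blocked=[]
Op 4: conn=11 S1=63 S2=51 S3=11 blocked=[]
Op 5: conn=22 S1=63 S2=51 S3=11 blocked=[]
Op 6: conn=47 S1=63 S2=51 S3=11 blocked=[]
Op 7: conn=47 S1=71 S2=51 S3=11 blocked=[]
Op 8: conn=47 S1=92 S2=51 S3=11 blocked=[]
Op 9: conn=47 S1=97 S2=51 S3=11 blocked=[]
Op 10: conn=32 S1=97 S2=51 S3=-4 blocked=[3]
Op 11: conn=13 S1=97 S2=51 S3=-23 blocked=[3]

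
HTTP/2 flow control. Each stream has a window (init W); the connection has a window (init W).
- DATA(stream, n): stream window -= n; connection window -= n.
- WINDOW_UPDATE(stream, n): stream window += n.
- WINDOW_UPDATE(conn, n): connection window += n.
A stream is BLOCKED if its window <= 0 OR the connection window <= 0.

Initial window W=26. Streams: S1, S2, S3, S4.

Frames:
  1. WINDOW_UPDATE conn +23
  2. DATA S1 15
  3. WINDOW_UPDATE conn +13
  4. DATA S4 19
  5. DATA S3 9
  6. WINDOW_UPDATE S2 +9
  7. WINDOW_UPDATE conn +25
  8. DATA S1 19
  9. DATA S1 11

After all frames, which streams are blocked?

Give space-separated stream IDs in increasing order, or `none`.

Answer: S1

Derivation:
Op 1: conn=49 S1=26 S2=26 S3=26 S4=26 blocked=[]
Op 2: conn=34 S1=11 S2=26 S3=26 S4=26 blocked=[]
Op 3: conn=47 S1=11 S2=26 S3=26 S4=26 blocked=[]
Op 4: conn=28 S1=11 S2=26 S3=26 S4=7 blocked=[]
Op 5: conn=19 S1=11 S2=26 S3=17 S4=7 blocked=[]
Op 6: conn=19 S1=11 S2=35 S3=17 S4=7 blocked=[]
Op 7: conn=44 S1=11 S2=35 S3=17 S4=7 blocked=[]
Op 8: conn=25 S1=-8 S2=35 S3=17 S4=7 blocked=[1]
Op 9: conn=14 S1=-19 S2=35 S3=17 S4=7 blocked=[1]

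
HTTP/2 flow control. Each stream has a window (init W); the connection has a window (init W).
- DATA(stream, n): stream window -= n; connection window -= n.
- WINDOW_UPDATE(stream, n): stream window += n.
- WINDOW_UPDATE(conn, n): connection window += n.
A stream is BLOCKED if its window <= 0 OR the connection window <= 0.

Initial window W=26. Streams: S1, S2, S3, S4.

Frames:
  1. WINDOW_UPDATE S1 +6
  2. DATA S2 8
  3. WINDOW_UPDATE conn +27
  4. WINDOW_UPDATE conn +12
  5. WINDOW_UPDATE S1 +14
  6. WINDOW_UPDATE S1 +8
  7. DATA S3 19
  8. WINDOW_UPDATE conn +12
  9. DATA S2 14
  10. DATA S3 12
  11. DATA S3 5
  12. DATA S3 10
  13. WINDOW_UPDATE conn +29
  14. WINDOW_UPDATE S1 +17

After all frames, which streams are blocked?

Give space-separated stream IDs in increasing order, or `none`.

Op 1: conn=26 S1=32 S2=26 S3=26 S4=26 blocked=[]
Op 2: conn=18 S1=32 S2=18 S3=26 S4=26 blocked=[]
Op 3: conn=45 S1=32 S2=18 S3=26 S4=26 blocked=[]
Op 4: conn=57 S1=32 S2=18 S3=26 S4=26 blocked=[]
Op 5: conn=57 S1=46 S2=18 S3=26 S4=26 blocked=[]
Op 6: conn=57 S1=54 S2=18 S3=26 S4=26 blocked=[]
Op 7: conn=38 S1=54 S2=18 S3=7 S4=26 blocked=[]
Op 8: conn=50 S1=54 S2=18 S3=7 S4=26 blocked=[]
Op 9: conn=36 S1=54 S2=4 S3=7 S4=26 blocked=[]
Op 10: conn=24 S1=54 S2=4 S3=-5 S4=26 blocked=[3]
Op 11: conn=19 S1=54 S2=4 S3=-10 S4=26 blocked=[3]
Op 12: conn=9 S1=54 S2=4 S3=-20 S4=26 blocked=[3]
Op 13: conn=38 S1=54 S2=4 S3=-20 S4=26 blocked=[3]
Op 14: conn=38 S1=71 S2=4 S3=-20 S4=26 blocked=[3]

Answer: S3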